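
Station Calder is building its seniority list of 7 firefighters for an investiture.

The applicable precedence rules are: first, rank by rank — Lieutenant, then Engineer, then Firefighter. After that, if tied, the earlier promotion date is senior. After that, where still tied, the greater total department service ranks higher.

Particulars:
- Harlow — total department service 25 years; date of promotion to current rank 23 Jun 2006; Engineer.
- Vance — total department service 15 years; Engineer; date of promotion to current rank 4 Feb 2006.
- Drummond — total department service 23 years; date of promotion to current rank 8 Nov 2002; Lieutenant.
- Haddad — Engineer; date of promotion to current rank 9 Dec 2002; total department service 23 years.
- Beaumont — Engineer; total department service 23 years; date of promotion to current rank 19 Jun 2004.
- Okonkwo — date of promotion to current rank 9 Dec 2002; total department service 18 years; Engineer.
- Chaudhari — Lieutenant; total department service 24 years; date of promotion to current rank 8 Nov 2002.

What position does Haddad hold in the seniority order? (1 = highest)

By rank: Chaudhari and Drummond (Lieutenant); then Haddad, Okonkwo, Beaumont, Vance and Harlow (Engineer).
Chaudhari and Drummond both have date of promotion to current rank 8 Nov 2002, so the next rule applies.
Among Chaudhari and Drummond, by total department service (higher first): Chaudhari (24 years) before Drummond (23 years).
Among Haddad, Okonkwo, Beaumont, Vance and Harlow, by date of promotion to current rank (earlier first): Haddad and Okonkwo (9 Dec 2002) before Beaumont (19 Jun 2004) before Vance (4 Feb 2006) before Harlow (23 Jun 2006).
Among Haddad and Okonkwo, by total department service (higher first): Haddad (23 years) before Okonkwo (18 years).
Order: Chaudhari, Drummond, Haddad, Okonkwo, Beaumont, Vance, Harlow. So position 3.

3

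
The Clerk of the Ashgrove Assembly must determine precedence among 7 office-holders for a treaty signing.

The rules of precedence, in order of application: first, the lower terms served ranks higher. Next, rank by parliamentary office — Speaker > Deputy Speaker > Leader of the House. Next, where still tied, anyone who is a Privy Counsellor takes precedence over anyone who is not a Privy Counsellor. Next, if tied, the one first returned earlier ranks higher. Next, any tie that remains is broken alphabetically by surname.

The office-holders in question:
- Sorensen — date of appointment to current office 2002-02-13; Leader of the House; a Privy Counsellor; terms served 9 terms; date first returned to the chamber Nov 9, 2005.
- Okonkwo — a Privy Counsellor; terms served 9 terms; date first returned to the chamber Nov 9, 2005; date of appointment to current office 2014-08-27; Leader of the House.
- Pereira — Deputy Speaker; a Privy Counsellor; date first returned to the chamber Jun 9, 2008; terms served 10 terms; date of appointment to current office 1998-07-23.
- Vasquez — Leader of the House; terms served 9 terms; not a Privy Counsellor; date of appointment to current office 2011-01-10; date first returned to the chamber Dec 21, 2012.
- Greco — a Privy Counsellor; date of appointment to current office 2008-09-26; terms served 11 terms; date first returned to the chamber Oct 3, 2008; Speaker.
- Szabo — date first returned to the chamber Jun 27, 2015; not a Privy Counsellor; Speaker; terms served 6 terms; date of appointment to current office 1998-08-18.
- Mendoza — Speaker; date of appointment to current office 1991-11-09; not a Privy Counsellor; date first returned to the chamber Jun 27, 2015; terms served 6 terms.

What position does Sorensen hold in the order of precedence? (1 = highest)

4

By terms served (lower first): Mendoza and Szabo (both 6 terms); then Okonkwo, Sorensen and Vasquez (each 9 terms); then Pereira (10 terms); then Greco (11 terms).
Mendoza and Szabo are each Speaker, so the next rule applies.
Mendoza and Szabo are each not a Privy Counsellor, so the next rule applies.
Mendoza and Szabo both have date first returned to the chamber Jun 27, 2015, so the next rule applies.
Among Mendoza and Szabo, alphabetically by surname: Mendoza before Szabo.
Okonkwo, Sorensen and Vasquez are each Leader of the House, so the next rule applies.
Among Okonkwo, Sorensen and Vasquez, a Privy Counsellor before not a Privy Counsellor: Okonkwo and Sorensen (a Privy Counsellor) before Vasquez (not a Privy Counsellor).
Okonkwo and Sorensen both have date first returned to the chamber Nov 9, 2005, so the next rule applies.
Among Okonkwo and Sorensen, alphabetically by surname: Okonkwo before Sorensen.
Order: Mendoza, Szabo, Okonkwo, Sorensen, Vasquez, Pereira, Greco. So position 4.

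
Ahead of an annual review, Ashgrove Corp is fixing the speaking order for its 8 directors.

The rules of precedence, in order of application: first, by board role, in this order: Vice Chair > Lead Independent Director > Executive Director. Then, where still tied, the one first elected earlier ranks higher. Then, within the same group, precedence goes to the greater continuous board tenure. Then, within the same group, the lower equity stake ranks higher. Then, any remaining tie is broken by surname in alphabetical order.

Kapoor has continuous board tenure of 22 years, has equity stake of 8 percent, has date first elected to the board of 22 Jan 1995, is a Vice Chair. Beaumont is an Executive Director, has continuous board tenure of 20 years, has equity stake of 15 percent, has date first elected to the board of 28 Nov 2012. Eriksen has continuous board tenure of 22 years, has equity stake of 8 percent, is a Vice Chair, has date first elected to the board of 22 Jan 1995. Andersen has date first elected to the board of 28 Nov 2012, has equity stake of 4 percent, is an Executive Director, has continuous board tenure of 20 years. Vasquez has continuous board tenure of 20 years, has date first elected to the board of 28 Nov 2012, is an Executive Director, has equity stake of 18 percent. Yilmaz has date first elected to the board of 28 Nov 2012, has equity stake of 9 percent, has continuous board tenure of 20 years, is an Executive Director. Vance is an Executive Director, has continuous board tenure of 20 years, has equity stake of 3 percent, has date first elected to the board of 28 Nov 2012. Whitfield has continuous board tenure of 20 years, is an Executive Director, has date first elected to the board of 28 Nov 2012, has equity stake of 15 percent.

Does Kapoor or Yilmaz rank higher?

Kapoor

By board role: Eriksen and Kapoor (Vice Chair); then Vance, Andersen, Yilmaz, Beaumont, Whitfield and Vasquez (Executive Director).
Eriksen and Kapoor both have date first elected to the board 22 Jan 1995, so the next rule applies.
Eriksen and Kapoor both have continuous board tenure 22 years, so the next rule applies.
Eriksen and Kapoor both have equity stake 8 percent, so the next rule applies.
Among Eriksen and Kapoor, alphabetically by surname: Eriksen before Kapoor.
Vance, Andersen, Yilmaz, Beaumont, Whitfield and Vasquez all have date first elected to the board 28 Nov 2012, so the next rule applies.
Vance, Andersen, Yilmaz, Beaumont, Whitfield and Vasquez all have continuous board tenure 20 years, so the next rule applies.
Among Vance, Andersen, Yilmaz, Beaumont, Whitfield and Vasquez, by equity stake (lower first): Vance (3 percent) before Andersen (4 percent) before Yilmaz (9 percent) before Beaumont and Whitfield (15 percent) before Vasquez (18 percent).
Among Beaumont and Whitfield, alphabetically by surname: Beaumont before Whitfield.
So Kapoor takes precedence.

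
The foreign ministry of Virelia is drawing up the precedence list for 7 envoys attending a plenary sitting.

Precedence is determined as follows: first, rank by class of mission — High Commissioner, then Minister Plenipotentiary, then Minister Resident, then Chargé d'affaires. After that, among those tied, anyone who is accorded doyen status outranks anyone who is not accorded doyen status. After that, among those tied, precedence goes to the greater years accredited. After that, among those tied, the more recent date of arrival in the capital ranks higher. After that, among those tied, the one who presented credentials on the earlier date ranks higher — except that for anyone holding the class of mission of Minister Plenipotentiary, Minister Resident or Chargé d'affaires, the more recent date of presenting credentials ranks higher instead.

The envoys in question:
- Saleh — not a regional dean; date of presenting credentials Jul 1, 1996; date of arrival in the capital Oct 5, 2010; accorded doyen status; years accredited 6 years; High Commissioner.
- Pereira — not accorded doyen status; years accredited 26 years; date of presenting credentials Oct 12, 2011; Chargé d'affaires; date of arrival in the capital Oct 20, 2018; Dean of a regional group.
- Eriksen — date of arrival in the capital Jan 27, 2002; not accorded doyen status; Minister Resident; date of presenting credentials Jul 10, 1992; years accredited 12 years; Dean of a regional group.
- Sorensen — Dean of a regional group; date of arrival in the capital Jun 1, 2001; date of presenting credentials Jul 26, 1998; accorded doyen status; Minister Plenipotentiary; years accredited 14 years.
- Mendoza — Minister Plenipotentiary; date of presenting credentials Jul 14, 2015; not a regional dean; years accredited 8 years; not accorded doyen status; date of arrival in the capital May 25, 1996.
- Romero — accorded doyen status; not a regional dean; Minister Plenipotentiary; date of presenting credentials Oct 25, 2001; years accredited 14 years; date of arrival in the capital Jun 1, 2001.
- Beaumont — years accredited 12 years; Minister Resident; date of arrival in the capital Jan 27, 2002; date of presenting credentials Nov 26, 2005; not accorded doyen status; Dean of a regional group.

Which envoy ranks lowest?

By class of mission: Saleh (High Commissioner); then Romero, Sorensen and Mendoza (Minister Plenipotentiary); then Beaumont and Eriksen (Minister Resident); then Pereira (Chargé d'affaires).
Among Romero, Sorensen and Mendoza, accorded doyen status before not accorded doyen status: Romero and Sorensen (accorded doyen status) before Mendoza (not accorded doyen status).
Romero and Sorensen both have years accredited 14 years, so the next rule applies.
Romero and Sorensen both have date of arrival in the capital Jun 1, 2001, so the next rule applies.
Among Romero and Sorensen, by date of presenting credentials (later first) (reversed rule for this group): Romero (Oct 25, 2001) before Sorensen (Jul 26, 1998).
Beaumont and Eriksen are each not accorded doyen status, so the next rule applies.
Beaumont and Eriksen both have years accredited 12 years, so the next rule applies.
Beaumont and Eriksen both have date of arrival in the capital Jan 27, 2002, so the next rule applies.
Among Beaumont and Eriksen, by date of presenting credentials (later first) (reversed rule for this group): Beaumont (Nov 26, 2005) before Eriksen (Jul 10, 1992).
Order: Saleh, Romero, Sorensen, Mendoza, Beaumont, Eriksen, Pereira.

Pereira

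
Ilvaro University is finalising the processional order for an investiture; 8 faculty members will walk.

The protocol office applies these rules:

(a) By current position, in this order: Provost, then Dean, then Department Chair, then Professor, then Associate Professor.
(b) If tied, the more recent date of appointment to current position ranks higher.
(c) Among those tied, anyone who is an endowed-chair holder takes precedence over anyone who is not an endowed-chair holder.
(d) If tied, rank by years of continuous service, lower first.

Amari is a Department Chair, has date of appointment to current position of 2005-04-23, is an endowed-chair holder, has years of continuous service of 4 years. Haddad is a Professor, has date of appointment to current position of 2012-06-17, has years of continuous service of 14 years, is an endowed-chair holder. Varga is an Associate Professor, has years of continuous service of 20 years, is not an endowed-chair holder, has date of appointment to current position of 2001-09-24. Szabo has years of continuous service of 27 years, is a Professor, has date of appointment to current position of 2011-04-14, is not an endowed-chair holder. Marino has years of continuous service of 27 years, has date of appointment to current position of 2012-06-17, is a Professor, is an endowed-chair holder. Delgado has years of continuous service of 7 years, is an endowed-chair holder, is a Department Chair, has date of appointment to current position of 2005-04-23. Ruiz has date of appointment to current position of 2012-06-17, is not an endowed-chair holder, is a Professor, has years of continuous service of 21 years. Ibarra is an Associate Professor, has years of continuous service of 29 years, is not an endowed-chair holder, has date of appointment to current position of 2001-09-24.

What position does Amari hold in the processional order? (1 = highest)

1

By current position: Amari and Delgado (Department Chair); then Haddad, Marino, Ruiz and Szabo (Professor); then Varga and Ibarra (Associate Professor).
Amari and Delgado both have date of appointment to current position 2005-04-23, so the next rule applies.
Amari and Delgado are each an endowed-chair holder, so the next rule applies.
Among Amari and Delgado, by years of continuous service (lower first): Amari (4 years) before Delgado (7 years).
Among Haddad, Marino, Ruiz and Szabo, by date of appointment to current position (later first): Haddad, Marino and Ruiz (2012-06-17) before Szabo (2011-04-14).
Among Haddad, Marino and Ruiz, an endowed-chair holder before not an endowed-chair holder: Haddad and Marino (an endowed-chair holder) before Ruiz (not an endowed-chair holder).
Among Haddad and Marino, by years of continuous service (lower first): Haddad (14 years) before Marino (27 years).
Varga and Ibarra both have date of appointment to current position 2001-09-24, so the next rule applies.
Varga and Ibarra are each not an endowed-chair holder, so the next rule applies.
Among Varga and Ibarra, by years of continuous service (lower first): Varga (20 years) before Ibarra (29 years).
Order: Amari, Delgado, Haddad, Marino, Ruiz, Szabo, Varga, Ibarra. So position 1.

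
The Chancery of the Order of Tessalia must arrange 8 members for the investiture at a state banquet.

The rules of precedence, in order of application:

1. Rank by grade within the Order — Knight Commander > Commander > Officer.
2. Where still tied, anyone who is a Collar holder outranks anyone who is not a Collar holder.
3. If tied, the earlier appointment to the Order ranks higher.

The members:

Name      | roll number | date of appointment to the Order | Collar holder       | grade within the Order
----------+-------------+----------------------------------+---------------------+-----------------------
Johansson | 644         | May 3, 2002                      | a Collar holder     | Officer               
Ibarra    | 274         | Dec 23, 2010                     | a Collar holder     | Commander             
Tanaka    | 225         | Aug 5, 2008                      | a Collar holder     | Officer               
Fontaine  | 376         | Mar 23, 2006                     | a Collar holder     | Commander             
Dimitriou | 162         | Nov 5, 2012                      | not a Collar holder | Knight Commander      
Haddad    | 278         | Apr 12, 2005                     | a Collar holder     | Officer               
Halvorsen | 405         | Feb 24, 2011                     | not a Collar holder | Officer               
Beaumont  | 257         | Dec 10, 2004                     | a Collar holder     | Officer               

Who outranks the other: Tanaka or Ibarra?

Ibarra

By grade within the Order: Dimitriou (Knight Commander); then Fontaine and Ibarra (Commander); then Johansson, Beaumont, Haddad, Tanaka and Halvorsen (Officer).
Fontaine and Ibarra are each a Collar holder, so the next rule applies.
Among Fontaine and Ibarra, by date of appointment to the Order (earlier first): Fontaine (Mar 23, 2006) before Ibarra (Dec 23, 2010).
Among Johansson, Beaumont, Haddad, Tanaka and Halvorsen, a Collar holder before not a Collar holder: Johansson, Beaumont, Haddad and Tanaka (a Collar holder) before Halvorsen (not a Collar holder).
Among Johansson, Beaumont, Haddad and Tanaka, by date of appointment to the Order (earlier first): Johansson (May 3, 2002) before Beaumont (Dec 10, 2004) before Haddad (Apr 12, 2005) before Tanaka (Aug 5, 2008).
So Ibarra takes precedence.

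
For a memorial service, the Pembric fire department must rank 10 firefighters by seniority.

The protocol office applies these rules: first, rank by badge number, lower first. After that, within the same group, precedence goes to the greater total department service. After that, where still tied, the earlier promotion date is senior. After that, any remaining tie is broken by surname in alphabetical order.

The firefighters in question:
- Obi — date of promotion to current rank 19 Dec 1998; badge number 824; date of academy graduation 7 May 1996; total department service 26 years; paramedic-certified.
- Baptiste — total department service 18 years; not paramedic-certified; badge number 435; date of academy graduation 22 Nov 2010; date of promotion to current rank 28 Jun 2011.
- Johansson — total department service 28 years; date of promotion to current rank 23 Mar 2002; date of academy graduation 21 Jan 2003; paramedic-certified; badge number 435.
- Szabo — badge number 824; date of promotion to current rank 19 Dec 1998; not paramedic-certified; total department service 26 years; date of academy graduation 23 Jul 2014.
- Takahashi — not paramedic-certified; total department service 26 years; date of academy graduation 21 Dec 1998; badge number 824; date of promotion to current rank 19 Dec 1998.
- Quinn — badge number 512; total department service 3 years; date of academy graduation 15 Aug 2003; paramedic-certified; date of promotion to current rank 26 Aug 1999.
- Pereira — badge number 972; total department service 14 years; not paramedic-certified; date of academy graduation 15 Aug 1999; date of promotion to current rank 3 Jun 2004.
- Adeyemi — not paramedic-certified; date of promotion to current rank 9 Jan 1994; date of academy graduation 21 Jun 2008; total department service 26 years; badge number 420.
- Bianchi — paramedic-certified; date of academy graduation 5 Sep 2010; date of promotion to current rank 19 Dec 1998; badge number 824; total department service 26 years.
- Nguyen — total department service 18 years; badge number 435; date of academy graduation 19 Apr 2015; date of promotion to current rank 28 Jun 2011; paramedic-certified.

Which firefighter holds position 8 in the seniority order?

Szabo

By badge number (lower first): Adeyemi (420); then Johansson, Baptiste and Nguyen (each 435); then Quinn (512); then Bianchi, Obi, Szabo and Takahashi (each 824); then Pereira (972).
Among Johansson, Baptiste and Nguyen, by total department service (higher first): Johansson (28 years) before Baptiste and Nguyen (18 years).
Baptiste and Nguyen both have date of promotion to current rank 28 Jun 2011, so the next rule applies.
Among Baptiste and Nguyen, alphabetically by surname: Baptiste before Nguyen.
Bianchi, Obi, Szabo and Takahashi all have total department service 26 years, so the next rule applies.
Bianchi, Obi, Szabo and Takahashi all have date of promotion to current rank 19 Dec 1998, so the next rule applies.
Among Bianchi, Obi, Szabo and Takahashi, alphabetically by surname: Bianchi before Obi before Szabo before Takahashi.
Order: Adeyemi, Johansson, Baptiste, Nguyen, Quinn, Bianchi, Obi, Szabo, Takahashi, Pereira.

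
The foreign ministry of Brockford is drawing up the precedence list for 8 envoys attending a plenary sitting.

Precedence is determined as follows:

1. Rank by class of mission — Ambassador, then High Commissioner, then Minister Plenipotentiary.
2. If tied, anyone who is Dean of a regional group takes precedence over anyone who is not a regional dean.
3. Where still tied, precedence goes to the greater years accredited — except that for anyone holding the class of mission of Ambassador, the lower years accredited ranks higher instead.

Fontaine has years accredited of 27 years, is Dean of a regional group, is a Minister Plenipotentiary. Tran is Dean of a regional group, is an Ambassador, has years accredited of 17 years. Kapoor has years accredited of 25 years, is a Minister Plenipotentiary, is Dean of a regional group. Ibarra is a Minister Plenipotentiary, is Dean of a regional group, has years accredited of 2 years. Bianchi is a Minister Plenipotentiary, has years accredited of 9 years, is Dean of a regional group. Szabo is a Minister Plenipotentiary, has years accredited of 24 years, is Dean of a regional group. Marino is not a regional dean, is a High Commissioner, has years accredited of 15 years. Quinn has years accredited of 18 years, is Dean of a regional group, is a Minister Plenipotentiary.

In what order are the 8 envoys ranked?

By class of mission: Tran (Ambassador); then Marino (High Commissioner); then Fontaine, Kapoor, Szabo, Quinn, Bianchi and Ibarra (Minister Plenipotentiary).
Fontaine, Kapoor, Szabo, Quinn, Bianchi and Ibarra are each Dean of a regional group, so the next rule applies.
Among Fontaine, Kapoor, Szabo, Quinn, Bianchi and Ibarra, by years accredited (higher first): Fontaine (27 years) before Kapoor (25 years) before Szabo (24 years) before Quinn (18 years) before Bianchi (9 years) before Ibarra (2 years).
Full order: Tran, Marino, Fontaine, Kapoor, Szabo, Quinn, Bianchi, Ibarra.

Tran, Marino, Fontaine, Kapoor, Szabo, Quinn, Bianchi, Ibarra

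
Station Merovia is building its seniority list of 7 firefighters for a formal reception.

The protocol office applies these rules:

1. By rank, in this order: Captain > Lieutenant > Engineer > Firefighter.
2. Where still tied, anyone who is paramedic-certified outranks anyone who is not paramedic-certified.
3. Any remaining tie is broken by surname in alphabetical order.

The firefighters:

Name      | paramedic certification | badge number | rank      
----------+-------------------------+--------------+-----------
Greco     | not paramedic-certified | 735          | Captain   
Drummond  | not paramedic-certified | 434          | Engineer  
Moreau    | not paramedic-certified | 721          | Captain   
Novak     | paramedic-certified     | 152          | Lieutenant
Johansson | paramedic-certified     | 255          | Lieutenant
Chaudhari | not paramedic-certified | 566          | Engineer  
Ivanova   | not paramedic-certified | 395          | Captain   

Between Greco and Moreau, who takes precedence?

By rank: Greco, Ivanova and Moreau (Captain); then Johansson and Novak (Lieutenant); then Chaudhari and Drummond (Engineer).
Greco, Ivanova and Moreau are each not paramedic-certified, so the next rule applies.
Among Greco, Ivanova and Moreau, alphabetically by surname: Greco before Ivanova before Moreau.
Johansson and Novak are each paramedic-certified, so the next rule applies.
Among Johansson and Novak, alphabetically by surname: Johansson before Novak.
Chaudhari and Drummond are each not paramedic-certified, so the next rule applies.
Among Chaudhari and Drummond, alphabetically by surname: Chaudhari before Drummond.
So Greco takes precedence.

Greco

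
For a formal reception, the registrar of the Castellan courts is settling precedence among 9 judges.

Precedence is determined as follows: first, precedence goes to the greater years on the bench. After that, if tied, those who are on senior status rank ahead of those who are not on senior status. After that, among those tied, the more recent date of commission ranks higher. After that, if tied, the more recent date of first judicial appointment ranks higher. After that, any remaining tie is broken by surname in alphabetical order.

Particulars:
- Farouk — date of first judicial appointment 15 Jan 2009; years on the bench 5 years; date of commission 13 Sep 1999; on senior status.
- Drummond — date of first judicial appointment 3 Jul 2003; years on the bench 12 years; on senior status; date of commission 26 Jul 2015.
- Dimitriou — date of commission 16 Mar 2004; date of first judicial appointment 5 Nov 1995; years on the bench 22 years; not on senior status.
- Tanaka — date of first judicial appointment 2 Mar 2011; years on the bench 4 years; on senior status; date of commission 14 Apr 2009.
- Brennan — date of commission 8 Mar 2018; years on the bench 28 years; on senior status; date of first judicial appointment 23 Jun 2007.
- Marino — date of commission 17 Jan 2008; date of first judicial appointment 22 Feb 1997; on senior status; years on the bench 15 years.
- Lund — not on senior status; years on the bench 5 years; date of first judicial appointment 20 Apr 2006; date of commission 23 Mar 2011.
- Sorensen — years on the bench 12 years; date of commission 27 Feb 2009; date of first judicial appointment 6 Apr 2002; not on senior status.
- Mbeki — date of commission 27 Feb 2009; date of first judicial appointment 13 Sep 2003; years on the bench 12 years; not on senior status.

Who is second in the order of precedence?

By years on the bench (higher first): Brennan (28 years); then Dimitriou (22 years); then Marino (15 years); then Drummond, Mbeki and Sorensen (each 12 years); then Farouk and Lund (both 5 years); then Tanaka (4 years).
Among Drummond, Mbeki and Sorensen, on senior status before not on senior status: Drummond (on senior status) before Mbeki and Sorensen (not on senior status).
Mbeki and Sorensen both have date of commission 27 Feb 2009, so the next rule applies.
Among Mbeki and Sorensen, by date of first judicial appointment (later first): Mbeki (13 Sep 2003) before Sorensen (6 Apr 2002).
Among Farouk and Lund, on senior status before not on senior status: Farouk (on senior status) before Lund (not on senior status).
Order: Brennan, Dimitriou, Marino, Drummond, Mbeki, Sorensen, Farouk, Lund, Tanaka.

Dimitriou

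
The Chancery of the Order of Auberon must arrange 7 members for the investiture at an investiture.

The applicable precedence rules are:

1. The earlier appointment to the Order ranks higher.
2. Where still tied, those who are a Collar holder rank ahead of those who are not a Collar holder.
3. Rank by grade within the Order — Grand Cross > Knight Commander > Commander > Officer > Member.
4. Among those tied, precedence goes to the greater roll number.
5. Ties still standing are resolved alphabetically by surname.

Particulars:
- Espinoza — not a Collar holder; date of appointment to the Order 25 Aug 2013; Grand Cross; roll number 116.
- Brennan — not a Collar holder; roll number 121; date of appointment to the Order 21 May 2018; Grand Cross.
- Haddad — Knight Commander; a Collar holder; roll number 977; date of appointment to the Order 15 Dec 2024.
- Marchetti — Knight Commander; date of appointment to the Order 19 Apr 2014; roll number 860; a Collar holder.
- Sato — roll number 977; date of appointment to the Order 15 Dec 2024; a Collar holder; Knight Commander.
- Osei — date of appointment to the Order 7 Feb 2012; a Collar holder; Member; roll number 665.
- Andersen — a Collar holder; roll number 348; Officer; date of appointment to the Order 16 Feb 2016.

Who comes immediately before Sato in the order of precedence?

By date of appointment to the Order (earlier first): Osei (7 Feb 2012); then Espinoza (25 Aug 2013); then Marchetti (19 Apr 2014); then Andersen (16 Feb 2016); then Brennan (21 May 2018); then Haddad and Sato (both 15 Dec 2024).
Haddad and Sato are each a Collar holder, so the next rule applies.
Haddad and Sato are each Knight Commander, so the next rule applies.
Haddad and Sato both have roll number 977, so the next rule applies.
Among Haddad and Sato, alphabetically by surname: Haddad before Sato.
Order: Osei, Espinoza, Marchetti, Andersen, Brennan, Haddad, Sato.

Haddad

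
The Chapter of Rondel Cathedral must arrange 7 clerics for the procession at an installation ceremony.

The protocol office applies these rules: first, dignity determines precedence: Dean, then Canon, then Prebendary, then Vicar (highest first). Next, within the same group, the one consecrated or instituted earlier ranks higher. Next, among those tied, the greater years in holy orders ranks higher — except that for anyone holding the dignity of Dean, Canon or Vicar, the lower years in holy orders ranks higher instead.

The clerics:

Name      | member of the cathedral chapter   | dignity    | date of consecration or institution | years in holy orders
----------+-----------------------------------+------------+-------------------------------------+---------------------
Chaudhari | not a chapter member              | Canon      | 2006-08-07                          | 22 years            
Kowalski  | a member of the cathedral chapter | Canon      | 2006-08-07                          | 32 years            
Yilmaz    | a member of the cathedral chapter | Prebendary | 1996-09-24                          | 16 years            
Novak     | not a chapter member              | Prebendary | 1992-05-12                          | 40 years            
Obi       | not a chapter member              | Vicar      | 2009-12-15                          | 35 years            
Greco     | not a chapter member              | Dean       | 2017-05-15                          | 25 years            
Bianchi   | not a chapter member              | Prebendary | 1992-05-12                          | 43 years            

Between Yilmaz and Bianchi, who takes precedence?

By dignity: Greco (Dean); then Chaudhari and Kowalski (Canon); then Bianchi, Novak and Yilmaz (Prebendary); then Obi (Vicar).
Chaudhari and Kowalski both have date of consecration or institution 2006-08-07, so the next rule applies.
Among Chaudhari and Kowalski, by years in holy orders (lower first) (reversed rule for this group): Chaudhari (22 years) before Kowalski (32 years).
Among Bianchi, Novak and Yilmaz, by date of consecration or institution (earlier first): Bianchi and Novak (1992-05-12) before Yilmaz (1996-09-24).
Among Bianchi and Novak, by years in holy orders (higher first): Bianchi (43 years) before Novak (40 years).
So Bianchi takes precedence.

Bianchi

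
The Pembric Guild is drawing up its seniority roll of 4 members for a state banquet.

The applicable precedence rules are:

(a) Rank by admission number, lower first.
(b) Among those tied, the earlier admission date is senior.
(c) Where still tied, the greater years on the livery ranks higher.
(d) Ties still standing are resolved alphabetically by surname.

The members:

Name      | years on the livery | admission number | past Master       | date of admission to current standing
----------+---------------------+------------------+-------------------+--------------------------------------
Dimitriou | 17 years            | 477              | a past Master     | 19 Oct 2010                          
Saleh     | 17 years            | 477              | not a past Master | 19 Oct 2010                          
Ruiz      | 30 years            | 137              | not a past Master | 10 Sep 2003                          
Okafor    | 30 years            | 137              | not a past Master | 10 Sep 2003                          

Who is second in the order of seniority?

Ruiz

By admission number (lower first): Okafor and Ruiz (both 137); then Dimitriou and Saleh (both 477).
Okafor and Ruiz both have date of admission to current standing 10 Sep 2003, so the next rule applies.
Okafor and Ruiz both have years on the livery 30 years, so the next rule applies.
Among Okafor and Ruiz, alphabetically by surname: Okafor before Ruiz.
Dimitriou and Saleh both have date of admission to current standing 19 Oct 2010, so the next rule applies.
Dimitriou and Saleh both have years on the livery 17 years, so the next rule applies.
Among Dimitriou and Saleh, alphabetically by surname: Dimitriou before Saleh.
Order: Okafor, Ruiz, Dimitriou, Saleh.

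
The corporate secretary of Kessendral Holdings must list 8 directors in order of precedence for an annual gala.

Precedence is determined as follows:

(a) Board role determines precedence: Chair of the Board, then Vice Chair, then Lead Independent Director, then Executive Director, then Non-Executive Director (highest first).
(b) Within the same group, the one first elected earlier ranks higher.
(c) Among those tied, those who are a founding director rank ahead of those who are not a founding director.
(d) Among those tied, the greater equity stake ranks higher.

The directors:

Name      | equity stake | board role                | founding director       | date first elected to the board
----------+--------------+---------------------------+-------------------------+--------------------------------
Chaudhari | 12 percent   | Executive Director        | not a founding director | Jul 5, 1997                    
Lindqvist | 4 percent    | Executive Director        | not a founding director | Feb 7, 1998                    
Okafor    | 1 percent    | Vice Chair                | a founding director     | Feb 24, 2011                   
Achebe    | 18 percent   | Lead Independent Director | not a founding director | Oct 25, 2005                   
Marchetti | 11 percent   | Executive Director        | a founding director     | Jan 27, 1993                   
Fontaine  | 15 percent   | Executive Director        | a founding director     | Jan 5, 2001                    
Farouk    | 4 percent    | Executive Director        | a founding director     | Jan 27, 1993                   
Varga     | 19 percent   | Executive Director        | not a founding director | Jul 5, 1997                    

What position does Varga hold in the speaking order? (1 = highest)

By board role: Okafor (Vice Chair); then Achebe (Lead Independent Director); then Marchetti, Farouk, Varga, Chaudhari, Lindqvist and Fontaine (Executive Director).
Among Marchetti, Farouk, Varga, Chaudhari, Lindqvist and Fontaine, by date first elected to the board (earlier first): Marchetti and Farouk (Jan 27, 1993) before Varga and Chaudhari (Jul 5, 1997) before Lindqvist (Feb 7, 1998) before Fontaine (Jan 5, 2001).
Marchetti and Farouk are each a founding director, so the next rule applies.
Among Marchetti and Farouk, by equity stake (higher first): Marchetti (11 percent) before Farouk (4 percent).
Varga and Chaudhari are each not a founding director, so the next rule applies.
Among Varga and Chaudhari, by equity stake (higher first): Varga (19 percent) before Chaudhari (12 percent).
Order: Okafor, Achebe, Marchetti, Farouk, Varga, Chaudhari, Lindqvist, Fontaine. So position 5.

5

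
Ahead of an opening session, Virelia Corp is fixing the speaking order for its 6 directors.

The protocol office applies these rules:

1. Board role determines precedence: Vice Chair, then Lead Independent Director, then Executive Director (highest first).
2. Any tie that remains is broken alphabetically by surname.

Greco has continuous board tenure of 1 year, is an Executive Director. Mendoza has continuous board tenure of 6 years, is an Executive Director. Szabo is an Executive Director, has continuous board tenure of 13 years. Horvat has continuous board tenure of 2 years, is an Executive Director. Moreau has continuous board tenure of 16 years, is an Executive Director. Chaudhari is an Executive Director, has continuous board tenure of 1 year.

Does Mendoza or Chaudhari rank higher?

By board role: Chaudhari, Greco, Horvat, Mendoza, Moreau and Szabo (Executive Director).
Among Chaudhari, Greco, Horvat, Mendoza, Moreau and Szabo, alphabetically by surname: Chaudhari before Greco before Horvat before Mendoza before Moreau before Szabo.
So Chaudhari takes precedence.

Chaudhari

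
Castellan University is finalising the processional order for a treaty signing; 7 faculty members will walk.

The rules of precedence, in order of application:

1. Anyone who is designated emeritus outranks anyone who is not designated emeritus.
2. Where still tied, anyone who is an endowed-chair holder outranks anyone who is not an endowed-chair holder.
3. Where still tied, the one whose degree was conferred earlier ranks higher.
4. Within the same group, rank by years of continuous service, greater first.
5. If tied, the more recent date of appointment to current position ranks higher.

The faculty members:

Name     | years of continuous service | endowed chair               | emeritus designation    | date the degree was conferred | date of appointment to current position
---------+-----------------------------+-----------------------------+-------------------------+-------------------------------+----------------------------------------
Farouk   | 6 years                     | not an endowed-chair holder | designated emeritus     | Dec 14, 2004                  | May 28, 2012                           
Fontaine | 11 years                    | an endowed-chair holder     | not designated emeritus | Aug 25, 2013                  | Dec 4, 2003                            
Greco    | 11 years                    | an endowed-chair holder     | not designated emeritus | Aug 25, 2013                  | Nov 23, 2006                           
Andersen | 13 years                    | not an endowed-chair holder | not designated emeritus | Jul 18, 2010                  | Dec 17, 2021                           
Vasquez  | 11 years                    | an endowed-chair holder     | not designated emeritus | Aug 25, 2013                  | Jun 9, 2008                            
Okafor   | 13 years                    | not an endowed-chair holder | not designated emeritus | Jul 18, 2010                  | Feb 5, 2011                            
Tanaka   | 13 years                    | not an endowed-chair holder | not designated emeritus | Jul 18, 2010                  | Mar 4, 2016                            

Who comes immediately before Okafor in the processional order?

By the first rule: Farouk (designated emeritus); then Vasquez, Greco, Fontaine, Andersen, Tanaka and Okafor (each not designated emeritus).
Among Vasquez, Greco, Fontaine, Andersen, Tanaka and Okafor, an endowed-chair holder before not an endowed-chair holder: Vasquez, Greco and Fontaine (an endowed-chair holder) before Andersen, Tanaka and Okafor (not an endowed-chair holder).
Vasquez, Greco and Fontaine all have date the degree was conferred Aug 25, 2013, so the next rule applies.
Vasquez, Greco and Fontaine all have years of continuous service 11 years, so the next rule applies.
Among Vasquez, Greco and Fontaine, by date of appointment to current position (later first): Vasquez (Jun 9, 2008) before Greco (Nov 23, 2006) before Fontaine (Dec 4, 2003).
Andersen, Tanaka and Okafor all have date the degree was conferred Jul 18, 2010, so the next rule applies.
Andersen, Tanaka and Okafor all have years of continuous service 13 years, so the next rule applies.
Among Andersen, Tanaka and Okafor, by date of appointment to current position (later first): Andersen (Dec 17, 2021) before Tanaka (Mar 4, 2016) before Okafor (Feb 5, 2011).
Order: Farouk, Vasquez, Greco, Fontaine, Andersen, Tanaka, Okafor.

Tanaka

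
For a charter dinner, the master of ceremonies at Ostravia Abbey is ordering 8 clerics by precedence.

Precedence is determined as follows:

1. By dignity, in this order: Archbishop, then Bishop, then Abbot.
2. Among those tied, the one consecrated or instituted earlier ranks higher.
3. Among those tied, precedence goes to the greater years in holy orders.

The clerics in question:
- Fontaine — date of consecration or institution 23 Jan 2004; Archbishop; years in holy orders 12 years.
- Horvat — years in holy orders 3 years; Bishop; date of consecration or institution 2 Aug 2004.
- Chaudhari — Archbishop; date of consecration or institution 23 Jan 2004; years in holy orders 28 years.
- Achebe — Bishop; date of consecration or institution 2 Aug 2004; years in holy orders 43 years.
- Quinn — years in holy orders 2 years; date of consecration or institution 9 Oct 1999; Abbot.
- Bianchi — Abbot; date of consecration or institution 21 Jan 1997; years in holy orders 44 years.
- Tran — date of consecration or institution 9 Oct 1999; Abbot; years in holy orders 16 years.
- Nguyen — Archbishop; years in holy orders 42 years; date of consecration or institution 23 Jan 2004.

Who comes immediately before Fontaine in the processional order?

By dignity: Nguyen, Chaudhari and Fontaine (Archbishop); then Achebe and Horvat (Bishop); then Bianchi, Tran and Quinn (Abbot).
Nguyen, Chaudhari and Fontaine all have date of consecration or institution 23 Jan 2004, so the next rule applies.
Among Nguyen, Chaudhari and Fontaine, by years in holy orders (higher first): Nguyen (42 years) before Chaudhari (28 years) before Fontaine (12 years).
Achebe and Horvat both have date of consecration or institution 2 Aug 2004, so the next rule applies.
Among Achebe and Horvat, by years in holy orders (higher first): Achebe (43 years) before Horvat (3 years).
Among Bianchi, Tran and Quinn, by date of consecration or institution (earlier first): Bianchi (21 Jan 1997) before Tran and Quinn (9 Oct 1999).
Among Tran and Quinn, by years in holy orders (higher first): Tran (16 years) before Quinn (2 years).
Order: Nguyen, Chaudhari, Fontaine, Achebe, Horvat, Bianchi, Tran, Quinn.

Chaudhari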